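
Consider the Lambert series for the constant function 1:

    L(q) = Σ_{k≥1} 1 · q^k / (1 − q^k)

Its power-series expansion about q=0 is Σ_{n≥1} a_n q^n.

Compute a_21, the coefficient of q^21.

a_21 = 4

q^21  k|21↦f(k): 21:1 7:1 3:1 1:1  a_21=4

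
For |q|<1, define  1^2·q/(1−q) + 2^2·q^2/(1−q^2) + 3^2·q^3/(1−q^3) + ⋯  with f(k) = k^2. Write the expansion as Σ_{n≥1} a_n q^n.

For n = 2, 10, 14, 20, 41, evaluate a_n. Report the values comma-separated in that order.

d|2:{1,2}  Σf=1+4=5
q^10  k|10↦f(k): 1:1 2:4 5:25 10:100  a_10=130
q^14  k|14↦f(k): 1:1 2:4 7:49 14:196  a_14=250
q^20  k|20↦f(k): 1:1 2:4 4:16 5:25 10:100 20:400  a_20=546
[q^41] f(41)=1681,f(1)=1 ⇒ 1682

5, 130, 250, 546, 1682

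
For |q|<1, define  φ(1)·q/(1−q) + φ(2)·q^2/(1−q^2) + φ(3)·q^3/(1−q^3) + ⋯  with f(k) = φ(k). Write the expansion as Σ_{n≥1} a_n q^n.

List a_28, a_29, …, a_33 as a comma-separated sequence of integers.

[q^28] φ(1)=1,φ(2)=1,φ(4)=2,φ(7)=6,φ(14)=6,φ(28)=12 ⇒ 28
n=29: 29·1 1·29  φ→[28+1]=29
[q^30] φ(1)=1,φ(2)=1,φ(3)=2,φ(5)=4,φ(6)=2,φ(10)=4,φ(15)=8,φ(30)=8 ⇒ 30
q^31  k|31↦φ(k): 1:1 31:30  a_31=31
[q^32] φ(32)=16,φ(16)=8,φ(8)=4,φ(4)=2,φ(2)=1,φ(1)=1 ⇒ 32
d|33:{33,11,3,1}  Σφ=20+10+2+1=33

28, 29, 30, 31, 32, 33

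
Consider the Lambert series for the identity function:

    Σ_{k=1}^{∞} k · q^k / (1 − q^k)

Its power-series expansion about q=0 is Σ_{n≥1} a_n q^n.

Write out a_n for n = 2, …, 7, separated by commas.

3, 4, 7, 6, 12, 8

[q^2] f(2)=2,f(1)=1 ⇒ 3
n=3: 3·1 1·3  f→[3+1]=4
q^4  k|4↦f(k): 4:4 2:2 1:1  a_4=7
[q^5] f(5)=5,f(1)=1 ⇒ 6
q^6  k|6↦f(k): 6:6 3:3 2:2 1:1  a_6=12
q^7  k|7↦f(k): 7:7 1:1  a_7=8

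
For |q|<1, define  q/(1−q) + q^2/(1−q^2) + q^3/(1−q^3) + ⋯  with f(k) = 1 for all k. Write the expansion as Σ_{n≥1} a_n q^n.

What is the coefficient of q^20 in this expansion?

a_20 = 6

q^20  k|20↦f(k): 20:1 10:1 5:1 4:1 2:1 1:1  a_20=6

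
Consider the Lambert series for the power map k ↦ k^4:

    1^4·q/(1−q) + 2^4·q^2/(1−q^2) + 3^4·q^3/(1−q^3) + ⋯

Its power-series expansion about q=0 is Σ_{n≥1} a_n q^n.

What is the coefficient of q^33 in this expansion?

a_33 = 1200644

[q^33] f(33)=1185921,f(11)=14641,f(3)=81,f(1)=1 ⇒ 1200644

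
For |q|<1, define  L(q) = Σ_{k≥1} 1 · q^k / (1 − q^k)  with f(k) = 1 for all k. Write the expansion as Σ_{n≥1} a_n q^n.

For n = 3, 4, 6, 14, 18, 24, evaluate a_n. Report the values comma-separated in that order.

d|3:{3,1}  Σf=1+1=2
q^4  k|4↦f(k): 4:1 2:1 1:1  a_4=3
d|6:{6,3,2,1}  Σf=1+1+1+1=4
d|14:{14,7,2,1}  Σf=1+1+1+1=4
[q^18] f(1)=1,f(2)=1,f(3)=1,f(6)=1,f(9)=1,f(18)=1 ⇒ 6
[q^24] f(1)=1,f(2)=1,f(3)=1,f(4)=1,f(6)=1,f(8)=1,f(12)=1,f(24)=1 ⇒ 8

2, 3, 4, 4, 6, 8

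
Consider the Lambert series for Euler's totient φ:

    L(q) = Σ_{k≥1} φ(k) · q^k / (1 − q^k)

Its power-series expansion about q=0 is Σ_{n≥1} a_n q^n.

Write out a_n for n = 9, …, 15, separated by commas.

[q^9] φ(1)=1,φ(3)=2,φ(9)=6 ⇒ 9
q^10  k|10↦φ(k): 1:1 2:1 5:4 10:4  a_10=10
d|11:{11,1}  Σφ=10+1=11
d|12:{12,6,4,3,2,1}  Σφ=4+2+2+2+1+1=12
q^13  k|13↦φ(k): 1:1 13:12  a_13=13
q^14  k|14↦φ(k): 1:1 2:1 7:6 14:6  a_14=14
n=15: 15·1 5·3 3·5 1·15  φ→[8+4+2+1]=15

9, 10, 11, 12, 13, 14, 15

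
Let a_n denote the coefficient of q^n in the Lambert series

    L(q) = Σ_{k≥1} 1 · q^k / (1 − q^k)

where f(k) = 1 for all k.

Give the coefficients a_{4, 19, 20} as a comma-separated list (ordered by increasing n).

3, 2, 6

d|4:{1,2,4}  Σf=1+1+1=3
[q^19] f(1)=1,f(19)=1 ⇒ 2
d|20:{20,10,5,4,2,1}  Σf=1+1+1+1+1+1=6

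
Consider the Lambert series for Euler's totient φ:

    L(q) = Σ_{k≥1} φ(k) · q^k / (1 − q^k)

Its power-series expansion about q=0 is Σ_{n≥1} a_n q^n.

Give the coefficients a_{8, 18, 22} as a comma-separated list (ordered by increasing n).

[q^8] φ(8)=4,φ(4)=2,φ(2)=1,φ(1)=1 ⇒ 8
q^18  k|18↦φ(k): 1:1 2:1 3:2 6:2 9:6 18:6  a_18=18
[q^22] φ(1)=1,φ(2)=1,φ(11)=10,φ(22)=10 ⇒ 22

8, 18, 22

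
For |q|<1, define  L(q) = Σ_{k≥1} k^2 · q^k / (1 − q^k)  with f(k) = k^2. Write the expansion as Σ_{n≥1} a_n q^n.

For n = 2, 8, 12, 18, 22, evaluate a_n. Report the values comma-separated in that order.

q^2  k|2↦f(k): 2:4 1:1  a_2=5
q^8  k|8↦f(k): 1:1 2:4 4:16 8:64  a_8=85
n=12: 1·12 2·6 3·4 4·3 6·2 12·1  f→[1+4+9+16+36+144]=210
q^18  k|18↦f(k): 1:1 2:4 3:9 6:36 9:81 18:324  a_18=455
d|22:{22,11,2,1}  Σf=484+121+4+1=610

5, 85, 210, 455, 610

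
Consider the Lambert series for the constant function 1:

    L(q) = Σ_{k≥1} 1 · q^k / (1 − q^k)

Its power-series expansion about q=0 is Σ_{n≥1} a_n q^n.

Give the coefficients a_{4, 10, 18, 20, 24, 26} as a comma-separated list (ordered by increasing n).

[q^4] f(4)=1,f(2)=1,f(1)=1 ⇒ 3
d|10:{1,2,5,10}  Σf=1+1+1+1=4
q^18  k|18↦f(k): 1:1 2:1 3:1 6:1 9:1 18:1  a_18=6
[q^20] f(1)=1,f(2)=1,f(4)=1,f(5)=1,f(10)=1,f(20)=1 ⇒ 6
n=24: 24·1 12·2 8·3 6·4 4·6 3·8 2·12 1·24  f→[1+1+1+1+1+1+1+1]=8
n=26: 26·1 13·2 2·13 1·26  f→[1+1+1+1]=4

3, 4, 6, 6, 8, 4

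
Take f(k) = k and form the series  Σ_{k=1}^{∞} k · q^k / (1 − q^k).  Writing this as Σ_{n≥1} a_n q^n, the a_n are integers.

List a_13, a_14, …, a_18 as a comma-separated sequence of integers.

14, 24, 24, 31, 18, 39

q^13  k|13↦f(k): 13:13 1:1  a_13=14
q^14  k|14↦f(k): 1:1 2:2 7:7 14:14  a_14=24
q^15  k|15↦f(k): 15:15 5:5 3:3 1:1  a_15=24
q^16  k|16↦f(k): 16:16 8:8 4:4 2:2 1:1  a_16=31
d|17:{17,1}  Σf=17+1=18
n=18: 1·18 2·9 3·6 6·3 9·2 18·1  f→[1+2+3+6+9+18]=39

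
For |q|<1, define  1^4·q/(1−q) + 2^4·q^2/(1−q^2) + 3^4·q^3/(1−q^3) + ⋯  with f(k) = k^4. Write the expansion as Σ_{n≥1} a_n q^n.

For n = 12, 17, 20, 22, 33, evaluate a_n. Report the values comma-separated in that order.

q^12  k|12↦f(k): 1:1 2:16 3:81 4:256 6:1296 12:20736  a_12=22386
d|17:{17,1}  Σf=83521+1=83522
q^20  k|20↦f(k): 1:1 2:16 4:256 5:625 10:10000 20:160000  a_20=170898
n=22: 1·22 2·11 11·2 22·1  f→[1+16+14641+234256]=248914
[q^33] f(1)=1,f(3)=81,f(11)=14641,f(33)=1185921 ⇒ 1200644

22386, 83522, 170898, 248914, 1200644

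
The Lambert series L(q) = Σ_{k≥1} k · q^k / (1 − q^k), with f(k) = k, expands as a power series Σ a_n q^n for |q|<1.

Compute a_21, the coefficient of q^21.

[q^21] f(21)=21,f(7)=7,f(3)=3,f(1)=1 ⇒ 32

a_21 = 32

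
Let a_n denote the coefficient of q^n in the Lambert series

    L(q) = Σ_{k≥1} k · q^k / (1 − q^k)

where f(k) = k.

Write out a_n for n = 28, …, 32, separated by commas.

[q^28] f(1)=1,f(2)=2,f(4)=4,f(7)=7,f(14)=14,f(28)=28 ⇒ 56
d|29:{29,1}  Σf=29+1=30
[q^30] f(1)=1,f(2)=2,f(3)=3,f(5)=5,f(6)=6,f(10)=10,f(15)=15,f(30)=30 ⇒ 72
[q^31] f(31)=31,f(1)=1 ⇒ 32
[q^32] f(32)=32,f(16)=16,f(8)=8,f(4)=4,f(2)=2,f(1)=1 ⇒ 63

56, 30, 72, 32, 63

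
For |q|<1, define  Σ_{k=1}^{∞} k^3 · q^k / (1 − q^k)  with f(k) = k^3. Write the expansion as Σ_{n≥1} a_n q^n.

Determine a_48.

a_48 = 131068

d|48:{1,2,3,4,6,8,12,16,24,48}  Σf=1+8+27+64+216+512+1728+4096+13824+110592=131068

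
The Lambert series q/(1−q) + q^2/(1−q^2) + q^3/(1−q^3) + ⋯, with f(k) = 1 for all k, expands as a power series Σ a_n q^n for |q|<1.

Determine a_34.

n=34: 1·34 2·17 17·2 34·1  f→[1+1+1+1]=4

a_34 = 4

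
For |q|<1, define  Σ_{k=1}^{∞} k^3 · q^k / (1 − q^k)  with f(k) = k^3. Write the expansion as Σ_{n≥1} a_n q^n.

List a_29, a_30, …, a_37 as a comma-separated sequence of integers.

q^29  k|29↦f(k): 1:1 29:24389  a_29=24390
n=30: 30·1 15·2 10·3 6·5 5·6 3·10 2·15 1·30  f→[27000+3375+1000+216+125+27+8+1]=31752
[q^31] f(1)=1,f(31)=29791 ⇒ 29792
q^32  k|32↦f(k): 32:32768 16:4096 8:512 4:64 2:8 1:1  a_32=37449
q^33  k|33↦f(k): 33:35937 11:1331 3:27 1:1  a_33=37296
[q^34] f(34)=39304,f(17)=4913,f(2)=8,f(1)=1 ⇒ 44226
q^35  k|35↦f(k): 1:1 5:125 7:343 35:42875  a_35=43344
q^36  k|36↦f(k): 36:46656 18:5832 12:1728 9:729 6:216 4:64 3:27 2:8 1:1  a_36=55261
n=37: 37·1 1·37  f→[50653+1]=50654

24390, 31752, 29792, 37449, 37296, 44226, 43344, 55261, 50654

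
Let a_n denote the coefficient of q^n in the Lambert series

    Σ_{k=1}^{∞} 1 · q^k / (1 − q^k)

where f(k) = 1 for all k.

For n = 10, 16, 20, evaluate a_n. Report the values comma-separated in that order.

q^10  k|10↦f(k): 10:1 5:1 2:1 1:1  a_10=4
q^16  k|16↦f(k): 1:1 2:1 4:1 8:1 16:1  a_16=5
[q^20] f(1)=1,f(2)=1,f(4)=1,f(5)=1,f(10)=1,f(20)=1 ⇒ 6

4, 5, 6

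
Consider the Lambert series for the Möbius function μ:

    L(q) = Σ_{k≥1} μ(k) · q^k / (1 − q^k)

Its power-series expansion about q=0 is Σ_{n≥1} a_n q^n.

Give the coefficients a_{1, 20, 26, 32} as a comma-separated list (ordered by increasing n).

1, 0, 0, 0

d|1:{1}  Σμ=1=1
q^20  k|20↦μ(k): 1:1 2:-1 4:0 5:-1 10:1 20:0  a_20=0
n=26: 26·1 13·2 2·13 1·26  μ→[1+(-1)+(-1)+1]=0
[q^32] μ(32)=0,μ(16)=0,μ(8)=0,μ(4)=0,μ(2)=-1,μ(1)=1 ⇒ 0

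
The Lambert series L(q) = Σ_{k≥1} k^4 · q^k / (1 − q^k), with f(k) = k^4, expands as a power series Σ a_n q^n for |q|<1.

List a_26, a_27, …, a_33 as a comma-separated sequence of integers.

d|26:{26,13,2,1}  Σf=456976+28561+16+1=485554
d|27:{27,9,3,1}  Σf=531441+6561+81+1=538084
[q^28] f(1)=1,f(2)=16,f(4)=256,f(7)=2401,f(14)=38416,f(28)=614656 ⇒ 655746
[q^29] f(29)=707281,f(1)=1 ⇒ 707282
[q^30] f(1)=1,f(2)=16,f(3)=81,f(5)=625,f(6)=1296,f(10)=10000,f(15)=50625,f(30)=810000 ⇒ 872644
d|31:{1,31}  Σf=1+923521=923522
[q^32] f(32)=1048576,f(16)=65536,f(8)=4096,f(4)=256,f(2)=16,f(1)=1 ⇒ 1118481
[q^33] f(33)=1185921,f(11)=14641,f(3)=81,f(1)=1 ⇒ 1200644

485554, 538084, 655746, 707282, 872644, 923522, 1118481, 1200644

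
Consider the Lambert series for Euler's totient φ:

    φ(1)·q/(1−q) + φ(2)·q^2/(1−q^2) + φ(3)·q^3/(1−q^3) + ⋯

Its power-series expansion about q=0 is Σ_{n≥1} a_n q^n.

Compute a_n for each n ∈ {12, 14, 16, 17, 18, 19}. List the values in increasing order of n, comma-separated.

q^12  k|12↦φ(k): 12:4 6:2 4:2 3:2 2:1 1:1  a_12=12
q^14  k|14↦φ(k): 1:1 2:1 7:6 14:6  a_14=14
n=16: 1·16 2·8 4·4 8·2 16·1  φ→[1+1+2+4+8]=16
[q^17] φ(17)=16,φ(1)=1 ⇒ 17
d|18:{18,9,6,3,2,1}  Σφ=6+6+2+2+1+1=18
q^19  k|19↦φ(k): 1:1 19:18  a_19=19

12, 14, 16, 17, 18, 19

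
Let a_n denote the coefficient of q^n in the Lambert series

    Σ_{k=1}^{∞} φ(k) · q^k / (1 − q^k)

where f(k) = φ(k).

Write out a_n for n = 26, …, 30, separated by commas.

[q^26] φ(26)=12,φ(13)=12,φ(2)=1,φ(1)=1 ⇒ 26
n=27: 1·27 3·9 9·3 27·1  φ→[1+2+6+18]=27
n=28: 28·1 14·2 7·4 4·7 2·14 1·28  φ→[12+6+6+2+1+1]=28
d|29:{1,29}  Σφ=1+28=29
n=30: 1·30 2·15 3·10 5·6 6·5 10·3 15·2 30·1  φ→[1+1+2+4+2+4+8+8]=30

26, 27, 28, 29, 30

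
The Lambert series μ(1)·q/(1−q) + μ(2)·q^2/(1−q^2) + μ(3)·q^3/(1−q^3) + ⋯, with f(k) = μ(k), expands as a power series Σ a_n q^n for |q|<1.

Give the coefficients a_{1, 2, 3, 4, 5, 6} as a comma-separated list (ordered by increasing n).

q^1  k|1↦μ(k): 1:1  a_1=1
q^2  k|2↦μ(k): 2:-1 1:1  a_2=0
[q^3] μ(1)=1,μ(3)=-1 ⇒ 0
d|4:{4,2,1}  Σμ=0+(-1)+1=0
n=5: 5·1 1·5  μ→[(-1)+1]=0
d|6:{1,2,3,6}  Σμ=1+(-1)+(-1)+1=0

1, 0, 0, 0, 0, 0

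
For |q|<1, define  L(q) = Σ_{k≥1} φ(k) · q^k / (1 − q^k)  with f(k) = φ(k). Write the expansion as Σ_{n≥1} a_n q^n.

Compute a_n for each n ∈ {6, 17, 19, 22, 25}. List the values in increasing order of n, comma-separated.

q^6  k|6↦φ(k): 6:2 3:2 2:1 1:1  a_6=6
d|17:{17,1}  Σφ=16+1=17
n=19: 19·1 1·19  φ→[18+1]=19
n=22: 22·1 11·2 2·11 1·22  φ→[10+10+1+1]=22
n=25: 25·1 5·5 1·25  φ→[20+4+1]=25

6, 17, 19, 22, 25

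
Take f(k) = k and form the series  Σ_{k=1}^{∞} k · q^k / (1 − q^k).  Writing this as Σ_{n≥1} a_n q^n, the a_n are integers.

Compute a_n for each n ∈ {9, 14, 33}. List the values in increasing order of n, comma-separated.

13, 24, 48

d|9:{1,3,9}  Σf=1+3+9=13
q^14  k|14↦f(k): 14:14 7:7 2:2 1:1  a_14=24
d|33:{1,3,11,33}  Σf=1+3+11+33=48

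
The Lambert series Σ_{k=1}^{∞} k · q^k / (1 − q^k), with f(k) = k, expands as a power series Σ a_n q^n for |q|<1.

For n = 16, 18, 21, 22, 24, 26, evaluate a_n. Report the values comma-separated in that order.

31, 39, 32, 36, 60, 42

[q^16] f(16)=16,f(8)=8,f(4)=4,f(2)=2,f(1)=1 ⇒ 31
q^18  k|18↦f(k): 18:18 9:9 6:6 3:3 2:2 1:1  a_18=39
[q^21] f(1)=1,f(3)=3,f(7)=7,f(21)=21 ⇒ 32
d|22:{22,11,2,1}  Σf=22+11+2+1=36
[q^24] f(1)=1,f(2)=2,f(3)=3,f(4)=4,f(6)=6,f(8)=8,f(12)=12,f(24)=24 ⇒ 60
q^26  k|26↦f(k): 1:1 2:2 13:13 26:26  a_26=42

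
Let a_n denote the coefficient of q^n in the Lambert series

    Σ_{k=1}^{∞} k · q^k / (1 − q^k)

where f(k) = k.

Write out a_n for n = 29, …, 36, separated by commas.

d|29:{29,1}  Σf=29+1=30
d|30:{1,2,3,5,6,10,15,30}  Σf=1+2+3+5+6+10+15+30=72
[q^31] f(1)=1,f(31)=31 ⇒ 32
d|32:{32,16,8,4,2,1}  Σf=32+16+8+4+2+1=63
[q^33] f(33)=33,f(11)=11,f(3)=3,f(1)=1 ⇒ 48
n=34: 1·34 2·17 17·2 34·1  f→[1+2+17+34]=54
[q^35] f(35)=35,f(7)=7,f(5)=5,f(1)=1 ⇒ 48
q^36  k|36↦f(k): 1:1 2:2 3:3 4:4 6:6 9:9 12:12 18:18 36:36  a_36=91

30, 72, 32, 63, 48, 54, 48, 91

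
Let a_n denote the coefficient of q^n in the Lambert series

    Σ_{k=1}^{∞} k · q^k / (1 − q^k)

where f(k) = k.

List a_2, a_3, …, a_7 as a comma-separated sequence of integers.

d|2:{2,1}  Σf=2+1=3
[q^3] f(3)=3,f(1)=1 ⇒ 4
q^4  k|4↦f(k): 4:4 2:2 1:1  a_4=7
n=5: 1·5 5·1  f→[1+5]=6
d|6:{6,3,2,1}  Σf=6+3+2+1=12
n=7: 7·1 1·7  f→[7+1]=8

3, 4, 7, 6, 12, 8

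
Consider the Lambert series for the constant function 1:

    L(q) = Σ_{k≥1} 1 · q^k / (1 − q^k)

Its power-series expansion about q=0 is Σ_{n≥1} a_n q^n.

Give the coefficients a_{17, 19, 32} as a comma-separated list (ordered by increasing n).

q^17  k|17↦f(k): 17:1 1:1  a_17=2
q^19  k|19↦f(k): 1:1 19:1  a_19=2
d|32:{32,16,8,4,2,1}  Σf=1+1+1+1+1+1=6

2, 2, 6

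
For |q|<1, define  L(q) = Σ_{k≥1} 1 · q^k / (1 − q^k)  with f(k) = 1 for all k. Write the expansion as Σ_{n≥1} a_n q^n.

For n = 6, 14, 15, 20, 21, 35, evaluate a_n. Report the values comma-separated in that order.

4, 4, 4, 6, 4, 4

[q^6] f(6)=1,f(3)=1,f(2)=1,f(1)=1 ⇒ 4
q^14  k|14↦f(k): 14:1 7:1 2:1 1:1  a_14=4
d|15:{15,5,3,1}  Σf=1+1+1+1=4
[q^20] f(20)=1,f(10)=1,f(5)=1,f(4)=1,f(2)=1,f(1)=1 ⇒ 6
d|21:{1,3,7,21}  Σf=1+1+1+1=4
n=35: 35·1 7·5 5·7 1·35  f→[1+1+1+1]=4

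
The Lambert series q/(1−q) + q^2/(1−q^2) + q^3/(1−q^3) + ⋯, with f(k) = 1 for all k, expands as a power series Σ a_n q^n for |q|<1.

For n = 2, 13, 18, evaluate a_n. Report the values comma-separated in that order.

2, 2, 6

d|2:{1,2}  Σf=1+1=2
n=13: 13·1 1·13  f→[1+1]=2
d|18:{18,9,6,3,2,1}  Σf=1+1+1+1+1+1=6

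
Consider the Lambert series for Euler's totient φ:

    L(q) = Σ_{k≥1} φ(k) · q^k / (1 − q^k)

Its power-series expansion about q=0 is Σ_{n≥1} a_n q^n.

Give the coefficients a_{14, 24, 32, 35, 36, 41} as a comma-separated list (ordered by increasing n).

n=14: 1·14 2·7 7·2 14·1  φ→[1+1+6+6]=14
n=24: 24·1 12·2 8·3 6·4 4·6 3·8 2·12 1·24  φ→[8+4+4+2+2+2+1+1]=24
[q^32] φ(32)=16,φ(16)=8,φ(8)=4,φ(4)=2,φ(2)=1,φ(1)=1 ⇒ 32
d|35:{1,5,7,35}  Σφ=1+4+6+24=35
d|36:{1,2,3,4,6,9,12,18,36}  Σφ=1+1+2+2+2+6+4+6+12=36
n=41: 1·41 41·1  φ→[1+40]=41

14, 24, 32, 35, 36, 41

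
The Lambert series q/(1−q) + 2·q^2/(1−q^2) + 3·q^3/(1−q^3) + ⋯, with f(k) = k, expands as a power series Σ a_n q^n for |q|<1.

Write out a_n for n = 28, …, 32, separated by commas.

n=28: 28·1 14·2 7·4 4·7 2·14 1·28  f→[28+14+7+4+2+1]=56
n=29: 29·1 1·29  f→[29+1]=30
n=30: 1·30 2·15 3·10 5·6 6·5 10·3 15·2 30·1  f→[1+2+3+5+6+10+15+30]=72
d|31:{1,31}  Σf=1+31=32
q^32  k|32↦f(k): 1:1 2:2 4:4 8:8 16:16 32:32  a_32=63

56, 30, 72, 32, 63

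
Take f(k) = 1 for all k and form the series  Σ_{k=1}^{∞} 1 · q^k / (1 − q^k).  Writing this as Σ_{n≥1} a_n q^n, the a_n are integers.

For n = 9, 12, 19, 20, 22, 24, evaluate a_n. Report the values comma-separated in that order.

d|9:{9,3,1}  Σf=1+1+1=3
n=12: 1·12 2·6 3·4 4·3 6·2 12·1  f→[1+1+1+1+1+1]=6
q^19  k|19↦f(k): 1:1 19:1  a_19=2
q^20  k|20↦f(k): 1:1 2:1 4:1 5:1 10:1 20:1  a_20=6
d|22:{22,11,2,1}  Σf=1+1+1+1=4
q^24  k|24↦f(k): 24:1 12:1 8:1 6:1 4:1 3:1 2:1 1:1  a_24=8

3, 6, 2, 6, 4, 8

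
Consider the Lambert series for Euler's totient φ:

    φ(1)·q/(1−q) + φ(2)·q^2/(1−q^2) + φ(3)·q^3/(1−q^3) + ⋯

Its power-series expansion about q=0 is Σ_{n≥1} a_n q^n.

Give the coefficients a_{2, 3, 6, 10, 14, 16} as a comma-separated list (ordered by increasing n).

q^2  k|2↦φ(k): 1:1 2:1  a_2=2
q^3  k|3↦φ(k): 3:2 1:1  a_3=3
[q^6] φ(6)=2,φ(3)=2,φ(2)=1,φ(1)=1 ⇒ 6
[q^10] φ(10)=4,φ(5)=4,φ(2)=1,φ(1)=1 ⇒ 10
n=14: 14·1 7·2 2·7 1·14  φ→[6+6+1+1]=14
d|16:{1,2,4,8,16}  Σφ=1+1+2+4+8=16

2, 3, 6, 10, 14, 16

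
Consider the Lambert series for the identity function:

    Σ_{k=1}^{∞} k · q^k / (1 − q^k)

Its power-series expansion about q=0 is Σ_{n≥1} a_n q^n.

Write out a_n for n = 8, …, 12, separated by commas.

15, 13, 18, 12, 28

q^8  k|8↦f(k): 1:1 2:2 4:4 8:8  a_8=15
[q^9] f(1)=1,f(3)=3,f(9)=9 ⇒ 13
q^10  k|10↦f(k): 1:1 2:2 5:5 10:10  a_10=18
n=11: 1·11 11·1  f→[1+11]=12
n=12: 12·1 6·2 4·3 3·4 2·6 1·12  f→[12+6+4+3+2+1]=28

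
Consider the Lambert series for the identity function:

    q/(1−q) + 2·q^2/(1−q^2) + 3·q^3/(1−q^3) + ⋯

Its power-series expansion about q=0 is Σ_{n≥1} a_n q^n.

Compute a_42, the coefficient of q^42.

a_42 = 96

d|42:{1,2,3,6,7,14,21,42}  Σf=1+2+3+6+7+14+21+42=96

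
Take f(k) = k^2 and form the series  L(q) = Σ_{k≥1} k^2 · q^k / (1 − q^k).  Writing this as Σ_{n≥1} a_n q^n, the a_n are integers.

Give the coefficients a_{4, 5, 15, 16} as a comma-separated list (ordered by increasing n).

21, 26, 260, 341

[q^4] f(1)=1,f(2)=4,f(4)=16 ⇒ 21
[q^5] f(1)=1,f(5)=25 ⇒ 26
q^15  k|15↦f(k): 1:1 3:9 5:25 15:225  a_15=260
n=16: 1·16 2·8 4·4 8·2 16·1  f→[1+4+16+64+256]=341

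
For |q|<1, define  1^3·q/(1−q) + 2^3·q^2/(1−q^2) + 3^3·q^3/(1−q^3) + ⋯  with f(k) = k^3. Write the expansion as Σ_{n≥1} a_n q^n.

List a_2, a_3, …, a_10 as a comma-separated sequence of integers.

9, 28, 73, 126, 252, 344, 585, 757, 1134

[q^2] f(1)=1,f(2)=8 ⇒ 9
n=3: 3·1 1·3  f→[27+1]=28
[q^4] f(4)=64,f(2)=8,f(1)=1 ⇒ 73
q^5  k|5↦f(k): 5:125 1:1  a_5=126
n=6: 6·1 3·2 2·3 1·6  f→[216+27+8+1]=252
q^7  k|7↦f(k): 1:1 7:343  a_7=344
d|8:{1,2,4,8}  Σf=1+8+64+512=585
d|9:{9,3,1}  Σf=729+27+1=757
n=10: 1·10 2·5 5·2 10·1  f→[1+8+125+1000]=1134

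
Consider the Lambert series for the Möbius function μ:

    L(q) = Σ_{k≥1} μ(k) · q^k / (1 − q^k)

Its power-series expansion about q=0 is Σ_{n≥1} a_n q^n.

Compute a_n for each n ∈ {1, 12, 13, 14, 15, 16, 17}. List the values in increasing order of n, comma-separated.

n=1: 1·1  μ→[1]=1
[q^12] μ(12)=0,μ(6)=1,μ(4)=0,μ(3)=-1,μ(2)=-1,μ(1)=1 ⇒ 0
n=13: 13·1 1·13  μ→[(-1)+1]=0
q^14  k|14↦μ(k): 1:1 2:-1 7:-1 14:1  a_14=0
n=15: 1·15 3·5 5·3 15·1  μ→[1+(-1)+(-1)+1]=0
d|16:{1,2,4,8,16}  Σμ=1+(-1)+0+0+0=0
d|17:{17,1}  Σμ=(-1)+1=0

1, 0, 0, 0, 0, 0, 0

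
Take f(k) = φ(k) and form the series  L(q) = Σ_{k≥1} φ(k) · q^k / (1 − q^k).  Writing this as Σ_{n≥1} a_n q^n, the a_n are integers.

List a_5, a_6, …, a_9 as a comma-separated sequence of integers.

n=5: 5·1 1·5  φ→[4+1]=5
d|6:{1,2,3,6}  Σφ=1+1+2+2=6
d|7:{1,7}  Σφ=1+6=7
n=8: 1·8 2·4 4·2 8·1  φ→[1+1+2+4]=8
d|9:{9,3,1}  Σφ=6+2+1=9

5, 6, 7, 8, 9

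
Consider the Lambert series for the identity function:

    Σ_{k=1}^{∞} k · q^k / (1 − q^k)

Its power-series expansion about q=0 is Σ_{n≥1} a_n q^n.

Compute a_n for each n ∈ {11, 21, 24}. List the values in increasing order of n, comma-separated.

12, 32, 60

n=11: 11·1 1·11  f→[11+1]=12
n=21: 21·1 7·3 3·7 1·21  f→[21+7+3+1]=32
n=24: 1·24 2·12 3·8 4·6 6·4 8·3 12·2 24·1  f→[1+2+3+4+6+8+12+24]=60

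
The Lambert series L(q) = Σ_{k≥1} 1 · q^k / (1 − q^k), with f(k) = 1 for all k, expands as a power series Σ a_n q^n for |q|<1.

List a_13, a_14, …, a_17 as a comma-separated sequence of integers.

[q^13] f(13)=1,f(1)=1 ⇒ 2
d|14:{14,7,2,1}  Σf=1+1+1+1=4
d|15:{1,3,5,15}  Σf=1+1+1+1=4
q^16  k|16↦f(k): 1:1 2:1 4:1 8:1 16:1  a_16=5
n=17: 1·17 17·1  f→[1+1]=2

2, 4, 4, 5, 2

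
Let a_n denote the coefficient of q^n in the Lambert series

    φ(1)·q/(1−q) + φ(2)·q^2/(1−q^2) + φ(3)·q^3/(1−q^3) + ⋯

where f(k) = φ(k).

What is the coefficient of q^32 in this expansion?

[q^32] φ(32)=16,φ(16)=8,φ(8)=4,φ(4)=2,φ(2)=1,φ(1)=1 ⇒ 32

a_32 = 32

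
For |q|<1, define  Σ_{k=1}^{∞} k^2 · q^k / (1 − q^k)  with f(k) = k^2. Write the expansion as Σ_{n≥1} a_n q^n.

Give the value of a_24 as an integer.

a_24 = 850

[q^24] f(1)=1,f(2)=4,f(3)=9,f(4)=16,f(6)=36,f(8)=64,f(12)=144,f(24)=576 ⇒ 850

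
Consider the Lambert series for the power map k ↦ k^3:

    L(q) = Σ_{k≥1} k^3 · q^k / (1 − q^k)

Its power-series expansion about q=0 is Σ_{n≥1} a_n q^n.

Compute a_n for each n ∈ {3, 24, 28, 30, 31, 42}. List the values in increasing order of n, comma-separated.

28, 16380, 25112, 31752, 29792, 86688

d|3:{1,3}  Σf=1+27=28
q^24  k|24↦f(k): 24:13824 12:1728 8:512 6:216 4:64 3:27 2:8 1:1  a_24=16380
q^28  k|28↦f(k): 1:1 2:8 4:64 7:343 14:2744 28:21952  a_28=25112
n=30: 30·1 15·2 10·3 6·5 5·6 3·10 2·15 1·30  f→[27000+3375+1000+216+125+27+8+1]=31752
n=31: 31·1 1·31  f→[29791+1]=29792
d|42:{42,21,14,7,6,3,2,1}  Σf=74088+9261+2744+343+216+27+8+1=86688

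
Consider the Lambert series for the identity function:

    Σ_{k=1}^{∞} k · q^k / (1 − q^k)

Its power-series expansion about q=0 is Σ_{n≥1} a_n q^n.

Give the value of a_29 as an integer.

a_29 = 30

q^29  k|29↦f(k): 1:1 29:29  a_29=30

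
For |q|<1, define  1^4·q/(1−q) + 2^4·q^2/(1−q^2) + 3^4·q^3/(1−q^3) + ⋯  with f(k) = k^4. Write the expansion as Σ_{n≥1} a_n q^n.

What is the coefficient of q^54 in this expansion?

a_54 = 9147428

q^54  k|54↦f(k): 1:1 2:16 3:81 6:1296 9:6561 18:104976 27:531441 54:8503056  a_54=9147428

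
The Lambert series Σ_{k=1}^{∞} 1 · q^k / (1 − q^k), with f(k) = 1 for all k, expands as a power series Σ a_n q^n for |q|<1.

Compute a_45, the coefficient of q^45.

a_45 = 6

[q^45] f(45)=1,f(15)=1,f(9)=1,f(5)=1,f(3)=1,f(1)=1 ⇒ 6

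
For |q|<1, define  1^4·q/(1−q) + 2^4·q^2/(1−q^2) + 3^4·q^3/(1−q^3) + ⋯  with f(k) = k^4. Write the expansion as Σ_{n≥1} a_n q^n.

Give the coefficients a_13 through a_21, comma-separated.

d|13:{13,1}  Σf=28561+1=28562
q^14  k|14↦f(k): 1:1 2:16 7:2401 14:38416  a_14=40834
q^15  k|15↦f(k): 1:1 3:81 5:625 15:50625  a_15=51332
n=16: 16·1 8·2 4·4 2·8 1·16  f→[65536+4096+256+16+1]=69905
[q^17] f(17)=83521,f(1)=1 ⇒ 83522
[q^18] f(1)=1,f(2)=16,f(3)=81,f(6)=1296,f(9)=6561,f(18)=104976 ⇒ 112931
q^19  k|19↦f(k): 1:1 19:130321  a_19=130322
[q^20] f(20)=160000,f(10)=10000,f(5)=625,f(4)=256,f(2)=16,f(1)=1 ⇒ 170898
[q^21] f(1)=1,f(3)=81,f(7)=2401,f(21)=194481 ⇒ 196964

28562, 40834, 51332, 69905, 83522, 112931, 130322, 170898, 196964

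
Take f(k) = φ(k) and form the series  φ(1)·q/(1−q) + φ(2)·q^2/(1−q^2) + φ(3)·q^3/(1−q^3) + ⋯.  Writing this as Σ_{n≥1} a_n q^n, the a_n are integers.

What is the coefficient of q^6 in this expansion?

n=6: 6·1 3·2 2·3 1·6  φ→[2+2+1+1]=6

a_6 = 6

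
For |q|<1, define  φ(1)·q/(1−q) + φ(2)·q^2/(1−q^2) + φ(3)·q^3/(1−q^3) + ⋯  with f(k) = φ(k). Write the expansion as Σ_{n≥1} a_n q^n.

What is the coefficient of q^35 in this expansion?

n=35: 35·1 7·5 5·7 1·35  φ→[24+6+4+1]=35

a_35 = 35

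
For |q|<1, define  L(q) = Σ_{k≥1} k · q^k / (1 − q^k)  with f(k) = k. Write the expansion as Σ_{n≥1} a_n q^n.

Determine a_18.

d|18:{18,9,6,3,2,1}  Σf=18+9+6+3+2+1=39

a_18 = 39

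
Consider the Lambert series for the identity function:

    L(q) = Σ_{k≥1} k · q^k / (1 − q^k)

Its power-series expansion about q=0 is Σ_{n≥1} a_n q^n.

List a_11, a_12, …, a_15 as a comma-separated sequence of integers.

12, 28, 14, 24, 24

d|11:{1,11}  Σf=1+11=12
n=12: 12·1 6·2 4·3 3·4 2·6 1·12  f→[12+6+4+3+2+1]=28
d|13:{1,13}  Σf=1+13=14
n=14: 1·14 2·7 7·2 14·1  f→[1+2+7+14]=24
d|15:{15,5,3,1}  Σf=15+5+3+1=24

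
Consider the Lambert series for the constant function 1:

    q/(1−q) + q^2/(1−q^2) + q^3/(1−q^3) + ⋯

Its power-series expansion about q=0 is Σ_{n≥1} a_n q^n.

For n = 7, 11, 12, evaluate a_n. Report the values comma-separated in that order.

2, 2, 6

n=7: 7·1 1·7  f→[1+1]=2
d|11:{11,1}  Σf=1+1=2
[q^12] f(1)=1,f(2)=1,f(3)=1,f(4)=1,f(6)=1,f(12)=1 ⇒ 6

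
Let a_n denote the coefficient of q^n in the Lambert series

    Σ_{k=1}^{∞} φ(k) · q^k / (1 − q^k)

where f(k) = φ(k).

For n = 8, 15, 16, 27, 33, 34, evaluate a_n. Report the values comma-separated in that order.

n=8: 1·8 2·4 4·2 8·1  φ→[1+1+2+4]=8
n=15: 1·15 3·5 5·3 15·1  φ→[1+2+4+8]=15
n=16: 1·16 2·8 4·4 8·2 16·1  φ→[1+1+2+4+8]=16
q^27  k|27↦φ(k): 1:1 3:2 9:6 27:18  a_27=27
[q^33] φ(1)=1,φ(3)=2,φ(11)=10,φ(33)=20 ⇒ 33
q^34  k|34↦φ(k): 34:16 17:16 2:1 1:1  a_34=34

8, 15, 16, 27, 33, 34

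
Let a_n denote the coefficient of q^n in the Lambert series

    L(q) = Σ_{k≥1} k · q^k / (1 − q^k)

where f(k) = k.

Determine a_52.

q^52  k|52↦f(k): 52:52 26:26 13:13 4:4 2:2 1:1  a_52=98

a_52 = 98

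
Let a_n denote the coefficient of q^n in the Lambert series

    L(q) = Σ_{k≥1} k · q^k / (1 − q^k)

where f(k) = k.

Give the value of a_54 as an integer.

a_54 = 120

[q^54] f(1)=1,f(2)=2,f(3)=3,f(6)=6,f(9)=9,f(18)=18,f(27)=27,f(54)=54 ⇒ 120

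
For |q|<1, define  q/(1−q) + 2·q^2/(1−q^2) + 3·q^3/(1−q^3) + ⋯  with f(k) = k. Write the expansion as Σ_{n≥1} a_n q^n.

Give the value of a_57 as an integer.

q^57  k|57↦f(k): 1:1 3:3 19:19 57:57  a_57=80

a_57 = 80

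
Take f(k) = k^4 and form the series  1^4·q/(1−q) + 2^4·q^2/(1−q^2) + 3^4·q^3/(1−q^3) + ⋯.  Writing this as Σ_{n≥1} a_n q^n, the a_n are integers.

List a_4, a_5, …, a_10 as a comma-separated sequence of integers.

273, 626, 1394, 2402, 4369, 6643, 10642

d|4:{4,2,1}  Σf=256+16+1=273
n=5: 1·5 5·1  f→[1+625]=626
n=6: 6·1 3·2 2·3 1·6  f→[1296+81+16+1]=1394
q^7  k|7↦f(k): 1:1 7:2401  a_7=2402
q^8  k|8↦f(k): 1:1 2:16 4:256 8:4096  a_8=4369
n=9: 9·1 3·3 1·9  f→[6561+81+1]=6643
[q^10] f(10)=10000,f(5)=625,f(2)=16,f(1)=1 ⇒ 10642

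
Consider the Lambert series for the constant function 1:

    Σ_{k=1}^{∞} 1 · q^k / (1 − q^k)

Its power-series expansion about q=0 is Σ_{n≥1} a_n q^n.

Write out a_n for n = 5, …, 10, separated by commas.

2, 4, 2, 4, 3, 4

q^5  k|5↦f(k): 5:1 1:1  a_5=2
n=6: 1·6 2·3 3·2 6·1  f→[1+1+1+1]=4
d|7:{1,7}  Σf=1+1=2
d|8:{1,2,4,8}  Σf=1+1+1+1=4
[q^9] f(1)=1,f(3)=1,f(9)=1 ⇒ 3
q^10  k|10↦f(k): 1:1 2:1 5:1 10:1  a_10=4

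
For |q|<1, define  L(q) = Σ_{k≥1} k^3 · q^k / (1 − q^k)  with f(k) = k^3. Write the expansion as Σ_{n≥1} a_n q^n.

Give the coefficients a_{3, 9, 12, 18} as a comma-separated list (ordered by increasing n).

[q^3] f(3)=27,f(1)=1 ⇒ 28
[q^9] f(9)=729,f(3)=27,f(1)=1 ⇒ 757
[q^12] f(1)=1,f(2)=8,f(3)=27,f(4)=64,f(6)=216,f(12)=1728 ⇒ 2044
q^18  k|18↦f(k): 18:5832 9:729 6:216 3:27 2:8 1:1  a_18=6813

28, 757, 2044, 6813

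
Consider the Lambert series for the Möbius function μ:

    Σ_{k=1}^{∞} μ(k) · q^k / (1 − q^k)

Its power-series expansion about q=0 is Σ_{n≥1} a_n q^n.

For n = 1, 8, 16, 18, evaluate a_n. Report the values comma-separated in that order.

1, 0, 0, 0

d|1:{1}  Σμ=1=1
n=8: 1·8 2·4 4·2 8·1  μ→[1+(-1)+0+0]=0
n=16: 16·1 8·2 4·4 2·8 1·16  μ→[0+0+0+(-1)+1]=0
n=18: 18·1 9·2 6·3 3·6 2·9 1·18  μ→[0+0+1+(-1)+(-1)+1]=0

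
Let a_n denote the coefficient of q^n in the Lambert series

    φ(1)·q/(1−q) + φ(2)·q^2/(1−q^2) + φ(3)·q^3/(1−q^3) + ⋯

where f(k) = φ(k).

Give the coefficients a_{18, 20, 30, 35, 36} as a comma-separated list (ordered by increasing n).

q^18  k|18↦φ(k): 18:6 9:6 6:2 3:2 2:1 1:1  a_18=18
q^20  k|20↦φ(k): 1:1 2:1 4:2 5:4 10:4 20:8  a_20=20
[q^30] φ(1)=1,φ(2)=1,φ(3)=2,φ(5)=4,φ(6)=2,φ(10)=4,φ(15)=8,φ(30)=8 ⇒ 30
n=35: 1·35 5·7 7·5 35·1  φ→[1+4+6+24]=35
[q^36] φ(1)=1,φ(2)=1,φ(3)=2,φ(4)=2,φ(6)=2,φ(9)=6,φ(12)=4,φ(18)=6,φ(36)=12 ⇒ 36

18, 20, 30, 35, 36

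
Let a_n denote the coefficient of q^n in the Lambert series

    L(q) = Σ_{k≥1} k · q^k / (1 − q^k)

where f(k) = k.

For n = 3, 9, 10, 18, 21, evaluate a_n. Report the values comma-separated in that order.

n=3: 3·1 1·3  f→[3+1]=4
q^9  k|9↦f(k): 9:9 3:3 1:1  a_9=13
[q^10] f(1)=1,f(2)=2,f(5)=5,f(10)=10 ⇒ 18
n=18: 1·18 2·9 3·6 6·3 9·2 18·1  f→[1+2+3+6+9+18]=39
d|21:{21,7,3,1}  Σf=21+7+3+1=32

4, 13, 18, 39, 32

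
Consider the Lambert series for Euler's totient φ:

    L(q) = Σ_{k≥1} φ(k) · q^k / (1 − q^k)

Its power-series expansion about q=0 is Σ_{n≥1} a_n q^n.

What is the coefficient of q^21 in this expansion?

q^21  k|21↦φ(k): 1:1 3:2 7:6 21:12  a_21=21

a_21 = 21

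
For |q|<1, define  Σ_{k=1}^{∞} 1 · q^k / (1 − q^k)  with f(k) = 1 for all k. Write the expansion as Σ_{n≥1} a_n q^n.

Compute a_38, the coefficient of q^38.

a_38 = 4

[q^38] f(38)=1,f(19)=1,f(2)=1,f(1)=1 ⇒ 4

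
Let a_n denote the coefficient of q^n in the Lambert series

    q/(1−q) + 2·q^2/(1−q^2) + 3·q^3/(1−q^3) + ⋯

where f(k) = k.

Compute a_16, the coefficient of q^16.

a_16 = 31

[q^16] f(1)=1,f(2)=2,f(4)=4,f(8)=8,f(16)=16 ⇒ 31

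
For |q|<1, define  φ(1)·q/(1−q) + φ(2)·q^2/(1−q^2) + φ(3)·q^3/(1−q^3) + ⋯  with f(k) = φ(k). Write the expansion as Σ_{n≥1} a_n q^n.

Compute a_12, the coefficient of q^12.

[q^12] φ(1)=1,φ(2)=1,φ(3)=2,φ(4)=2,φ(6)=2,φ(12)=4 ⇒ 12

a_12 = 12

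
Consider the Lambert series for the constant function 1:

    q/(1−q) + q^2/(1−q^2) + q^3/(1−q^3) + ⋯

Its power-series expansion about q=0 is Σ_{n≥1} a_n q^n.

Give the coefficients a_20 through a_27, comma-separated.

6, 4, 4, 2, 8, 3, 4, 4

[q^20] f(20)=1,f(10)=1,f(5)=1,f(4)=1,f(2)=1,f(1)=1 ⇒ 6
d|21:{1,3,7,21}  Σf=1+1+1+1=4
q^22  k|22↦f(k): 1:1 2:1 11:1 22:1  a_22=4
q^23  k|23↦f(k): 1:1 23:1  a_23=2
d|24:{1,2,3,4,6,8,12,24}  Σf=1+1+1+1+1+1+1+1=8
n=25: 1·25 5·5 25·1  f→[1+1+1]=3
d|26:{1,2,13,26}  Σf=1+1+1+1=4
d|27:{1,3,9,27}  Σf=1+1+1+1=4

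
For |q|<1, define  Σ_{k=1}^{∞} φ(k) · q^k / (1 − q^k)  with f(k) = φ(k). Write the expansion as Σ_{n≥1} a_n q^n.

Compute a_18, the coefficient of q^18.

[q^18] φ(18)=6,φ(9)=6,φ(6)=2,φ(3)=2,φ(2)=1,φ(1)=1 ⇒ 18

a_18 = 18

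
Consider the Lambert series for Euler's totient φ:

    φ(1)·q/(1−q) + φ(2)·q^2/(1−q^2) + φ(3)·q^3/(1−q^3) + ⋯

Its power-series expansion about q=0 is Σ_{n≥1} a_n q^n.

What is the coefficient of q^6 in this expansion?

d|6:{1,2,3,6}  Σφ=1+1+2+2=6

a_6 = 6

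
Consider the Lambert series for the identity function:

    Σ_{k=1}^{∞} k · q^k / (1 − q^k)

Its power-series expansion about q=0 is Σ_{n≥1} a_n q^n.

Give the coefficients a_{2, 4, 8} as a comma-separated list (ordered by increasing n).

d|2:{2,1}  Σf=2+1=3
[q^4] f(4)=4,f(2)=2,f(1)=1 ⇒ 7
d|8:{8,4,2,1}  Σf=8+4+2+1=15

3, 7, 15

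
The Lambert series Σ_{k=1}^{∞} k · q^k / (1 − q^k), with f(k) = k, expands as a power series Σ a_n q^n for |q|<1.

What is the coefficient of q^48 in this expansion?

a_48 = 124

q^48  k|48↦f(k): 48:48 24:24 16:16 12:12 8:8 6:6 4:4 3:3 2:2 1:1  a_48=124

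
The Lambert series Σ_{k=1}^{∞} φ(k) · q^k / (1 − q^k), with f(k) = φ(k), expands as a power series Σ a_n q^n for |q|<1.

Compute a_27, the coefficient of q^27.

n=27: 27·1 9·3 3·9 1·27  φ→[18+6+2+1]=27

a_27 = 27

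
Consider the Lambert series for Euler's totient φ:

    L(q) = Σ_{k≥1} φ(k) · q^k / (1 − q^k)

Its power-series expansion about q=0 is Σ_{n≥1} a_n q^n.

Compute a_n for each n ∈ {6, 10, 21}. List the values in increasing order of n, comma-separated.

d|6:{1,2,3,6}  Σφ=1+1+2+2=6
[q^10] φ(1)=1,φ(2)=1,φ(5)=4,φ(10)=4 ⇒ 10
d|21:{21,7,3,1}  Σφ=12+6+2+1=21

6, 10, 21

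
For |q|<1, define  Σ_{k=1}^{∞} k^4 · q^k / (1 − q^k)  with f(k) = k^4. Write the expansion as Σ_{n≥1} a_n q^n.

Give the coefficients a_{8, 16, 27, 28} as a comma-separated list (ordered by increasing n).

4369, 69905, 538084, 655746

[q^8] f(1)=1,f(2)=16,f(4)=256,f(8)=4096 ⇒ 4369
[q^16] f(16)=65536,f(8)=4096,f(4)=256,f(2)=16,f(1)=1 ⇒ 69905
d|27:{1,3,9,27}  Σf=1+81+6561+531441=538084
n=28: 28·1 14·2 7·4 4·7 2·14 1·28  f→[614656+38416+2401+256+16+1]=655746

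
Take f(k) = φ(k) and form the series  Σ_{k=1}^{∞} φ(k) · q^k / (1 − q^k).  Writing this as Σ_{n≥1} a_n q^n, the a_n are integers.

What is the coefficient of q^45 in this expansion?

d|45:{45,15,9,5,3,1}  Σφ=24+8+6+4+2+1=45

a_45 = 45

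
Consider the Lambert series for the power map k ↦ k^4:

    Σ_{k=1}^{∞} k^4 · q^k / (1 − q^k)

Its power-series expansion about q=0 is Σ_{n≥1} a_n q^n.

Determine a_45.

a_45 = 4158518

q^45  k|45↦f(k): 45:4100625 15:50625 9:6561 5:625 3:81 1:1  a_45=4158518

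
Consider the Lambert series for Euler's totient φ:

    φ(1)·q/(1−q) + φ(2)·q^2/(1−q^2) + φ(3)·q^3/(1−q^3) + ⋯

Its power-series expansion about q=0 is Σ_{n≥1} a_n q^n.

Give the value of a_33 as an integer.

d|33:{33,11,3,1}  Σφ=20+10+2+1=33

a_33 = 33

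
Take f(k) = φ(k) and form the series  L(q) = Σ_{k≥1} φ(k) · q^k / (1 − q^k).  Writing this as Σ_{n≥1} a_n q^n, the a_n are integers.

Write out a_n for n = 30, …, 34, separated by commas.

d|30:{1,2,3,5,6,10,15,30}  Σφ=1+1+2+4+2+4+8+8=30
n=31: 1·31 31·1  φ→[1+30]=31
q^32  k|32↦φ(k): 32:16 16:8 8:4 4:2 2:1 1:1  a_32=32
[q^33] φ(33)=20,φ(11)=10,φ(3)=2,φ(1)=1 ⇒ 33
d|34:{34,17,2,1}  Σφ=16+16+1+1=34

30, 31, 32, 33, 34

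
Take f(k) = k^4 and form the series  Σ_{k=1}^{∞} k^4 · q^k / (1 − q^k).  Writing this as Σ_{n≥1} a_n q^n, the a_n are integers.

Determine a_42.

a_42 = 3348388

n=42: 1·42 2·21 3·14 6·7 7·6 14·3 21·2 42·1  f→[1+16+81+1296+2401+38416+194481+3111696]=3348388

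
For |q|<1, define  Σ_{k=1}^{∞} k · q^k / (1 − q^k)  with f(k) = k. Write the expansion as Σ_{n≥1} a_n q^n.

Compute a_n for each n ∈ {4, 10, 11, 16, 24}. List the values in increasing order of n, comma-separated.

n=4: 4·1 2·2 1·4  f→[4+2+1]=7
d|10:{10,5,2,1}  Σf=10+5+2+1=18
d|11:{1,11}  Σf=1+11=12
[q^16] f(16)=16,f(8)=8,f(4)=4,f(2)=2,f(1)=1 ⇒ 31
[q^24] f(1)=1,f(2)=2,f(3)=3,f(4)=4,f(6)=6,f(8)=8,f(12)=12,f(24)=24 ⇒ 60

7, 18, 12, 31, 60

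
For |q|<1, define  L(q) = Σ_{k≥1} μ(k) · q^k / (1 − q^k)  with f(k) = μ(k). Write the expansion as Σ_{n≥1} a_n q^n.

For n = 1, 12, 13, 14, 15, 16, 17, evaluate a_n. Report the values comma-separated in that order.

[q^1] μ(1)=1 ⇒ 1
[q^12] μ(12)=0,μ(6)=1,μ(4)=0,μ(3)=-1,μ(2)=-1,μ(1)=1 ⇒ 0
[q^13] μ(13)=-1,μ(1)=1 ⇒ 0
q^14  k|14↦μ(k): 14:1 7:-1 2:-1 1:1  a_14=0
n=15: 1·15 3·5 5·3 15·1  μ→[1+(-1)+(-1)+1]=0
[q^16] μ(16)=0,μ(8)=0,μ(4)=0,μ(2)=-1,μ(1)=1 ⇒ 0
q^17  k|17↦μ(k): 1:1 17:-1  a_17=0

1, 0, 0, 0, 0, 0, 0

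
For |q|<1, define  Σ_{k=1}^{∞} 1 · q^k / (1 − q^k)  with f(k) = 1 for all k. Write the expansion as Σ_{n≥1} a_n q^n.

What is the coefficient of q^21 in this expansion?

a_21 = 4

d|21:{1,3,7,21}  Σf=1+1+1+1=4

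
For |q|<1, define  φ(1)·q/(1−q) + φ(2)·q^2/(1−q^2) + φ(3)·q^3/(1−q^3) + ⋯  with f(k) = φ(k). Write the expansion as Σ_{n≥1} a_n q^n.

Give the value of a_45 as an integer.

[q^45] φ(45)=24,φ(15)=8,φ(9)=6,φ(5)=4,φ(3)=2,φ(1)=1 ⇒ 45

a_45 = 45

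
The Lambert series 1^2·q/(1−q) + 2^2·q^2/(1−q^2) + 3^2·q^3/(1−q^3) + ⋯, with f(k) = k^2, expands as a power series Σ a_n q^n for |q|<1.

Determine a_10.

[q^10] f(1)=1,f(2)=4,f(5)=25,f(10)=100 ⇒ 130

a_10 = 130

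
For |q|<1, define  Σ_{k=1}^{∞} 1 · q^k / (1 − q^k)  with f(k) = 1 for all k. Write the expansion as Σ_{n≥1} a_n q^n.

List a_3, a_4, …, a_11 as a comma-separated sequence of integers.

2, 3, 2, 4, 2, 4, 3, 4, 2

d|3:{3,1}  Σf=1+1=2
n=4: 1·4 2·2 4·1  f→[1+1+1]=3
q^5  k|5↦f(k): 5:1 1:1  a_5=2
n=6: 6·1 3·2 2·3 1·6  f→[1+1+1+1]=4
d|7:{1,7}  Σf=1+1=2
d|8:{1,2,4,8}  Σf=1+1+1+1=4
[q^9] f(1)=1,f(3)=1,f(9)=1 ⇒ 3
q^10  k|10↦f(k): 10:1 5:1 2:1 1:1  a_10=4
d|11:{1,11}  Σf=1+1=2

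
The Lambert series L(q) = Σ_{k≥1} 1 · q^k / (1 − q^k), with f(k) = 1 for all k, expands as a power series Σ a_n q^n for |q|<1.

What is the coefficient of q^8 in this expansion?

a_8 = 4

d|8:{8,4,2,1}  Σf=1+1+1+1=4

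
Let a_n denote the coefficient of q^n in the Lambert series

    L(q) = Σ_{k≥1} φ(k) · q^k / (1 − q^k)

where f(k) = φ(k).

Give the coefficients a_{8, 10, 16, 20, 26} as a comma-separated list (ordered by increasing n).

n=8: 1·8 2·4 4·2 8·1  φ→[1+1+2+4]=8
[q^10] φ(1)=1,φ(2)=1,φ(5)=4,φ(10)=4 ⇒ 10
n=16: 1·16 2·8 4·4 8·2 16·1  φ→[1+1+2+4+8]=16
[q^20] φ(1)=1,φ(2)=1,φ(4)=2,φ(5)=4,φ(10)=4,φ(20)=8 ⇒ 20
d|26:{1,2,13,26}  Σφ=1+1+12+12=26

8, 10, 16, 20, 26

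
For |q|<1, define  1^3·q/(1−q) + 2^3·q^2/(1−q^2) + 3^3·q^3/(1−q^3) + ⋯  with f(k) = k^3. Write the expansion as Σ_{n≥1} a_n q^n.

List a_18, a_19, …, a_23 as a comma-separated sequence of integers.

[q^18] f(18)=5832,f(9)=729,f(6)=216,f(3)=27,f(2)=8,f(1)=1 ⇒ 6813
d|19:{19,1}  Σf=6859+1=6860
[q^20] f(20)=8000,f(10)=1000,f(5)=125,f(4)=64,f(2)=8,f(1)=1 ⇒ 9198
d|21:{21,7,3,1}  Σf=9261+343+27+1=9632
n=22: 22·1 11·2 2·11 1·22  f→[10648+1331+8+1]=11988
n=23: 23·1 1·23  f→[12167+1]=12168

6813, 6860, 9198, 9632, 11988, 12168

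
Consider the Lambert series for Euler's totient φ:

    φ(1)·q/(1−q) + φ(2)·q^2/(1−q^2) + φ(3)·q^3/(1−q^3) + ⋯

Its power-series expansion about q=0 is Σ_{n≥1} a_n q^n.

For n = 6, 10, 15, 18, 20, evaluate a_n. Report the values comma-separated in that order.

q^6  k|6↦φ(k): 1:1 2:1 3:2 6:2  a_6=6
q^10  k|10↦φ(k): 1:1 2:1 5:4 10:4  a_10=10
q^15  k|15↦φ(k): 15:8 5:4 3:2 1:1  a_15=15
d|18:{18,9,6,3,2,1}  Σφ=6+6+2+2+1+1=18
d|20:{20,10,5,4,2,1}  Σφ=8+4+4+2+1+1=20

6, 10, 15, 18, 20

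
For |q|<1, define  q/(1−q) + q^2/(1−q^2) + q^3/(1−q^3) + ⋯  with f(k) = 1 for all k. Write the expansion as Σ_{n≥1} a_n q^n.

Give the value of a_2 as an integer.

n=2: 1·2 2·1  f→[1+1]=2

a_2 = 2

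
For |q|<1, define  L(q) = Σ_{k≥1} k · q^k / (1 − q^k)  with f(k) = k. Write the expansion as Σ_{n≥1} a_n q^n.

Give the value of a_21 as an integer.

n=21: 1·21 3·7 7·3 21·1  f→[1+3+7+21]=32

a_21 = 32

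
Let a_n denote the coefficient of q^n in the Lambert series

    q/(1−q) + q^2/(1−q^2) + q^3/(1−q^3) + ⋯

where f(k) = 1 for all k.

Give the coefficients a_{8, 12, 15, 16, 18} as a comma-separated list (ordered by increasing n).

4, 6, 4, 5, 6

d|8:{1,2,4,8}  Σf=1+1+1+1=4
[q^12] f(1)=1,f(2)=1,f(3)=1,f(4)=1,f(6)=1,f(12)=1 ⇒ 6
q^15  k|15↦f(k): 15:1 5:1 3:1 1:1  a_15=4
[q^16] f(1)=1,f(2)=1,f(4)=1,f(8)=1,f(16)=1 ⇒ 5
n=18: 1·18 2·9 3·6 6·3 9·2 18·1  f→[1+1+1+1+1+1]=6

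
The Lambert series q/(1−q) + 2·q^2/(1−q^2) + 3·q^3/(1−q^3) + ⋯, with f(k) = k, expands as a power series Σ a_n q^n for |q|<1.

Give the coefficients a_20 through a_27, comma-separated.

42, 32, 36, 24, 60, 31, 42, 40

n=20: 20·1 10·2 5·4 4·5 2·10 1·20  f→[20+10+5+4+2+1]=42
[q^21] f(21)=21,f(7)=7,f(3)=3,f(1)=1 ⇒ 32
[q^22] f(1)=1,f(2)=2,f(11)=11,f(22)=22 ⇒ 36
d|23:{1,23}  Σf=1+23=24
n=24: 24·1 12·2 8·3 6·4 4·6 3·8 2·12 1·24  f→[24+12+8+6+4+3+2+1]=60
d|25:{25,5,1}  Σf=25+5+1=31
q^26  k|26↦f(k): 26:26 13:13 2:2 1:1  a_26=42
[q^27] f(1)=1,f(3)=3,f(9)=9,f(27)=27 ⇒ 40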